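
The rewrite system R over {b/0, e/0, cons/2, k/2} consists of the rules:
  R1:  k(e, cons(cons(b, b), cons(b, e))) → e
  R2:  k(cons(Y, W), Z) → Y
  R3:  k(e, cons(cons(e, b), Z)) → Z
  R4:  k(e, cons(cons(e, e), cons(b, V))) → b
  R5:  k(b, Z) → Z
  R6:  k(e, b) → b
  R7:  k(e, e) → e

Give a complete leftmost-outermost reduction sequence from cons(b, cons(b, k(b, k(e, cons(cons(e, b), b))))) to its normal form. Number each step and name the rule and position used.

1. cons(b, cons(b, k(b, k(e, cons(cons(e, b), b)))))  →  cons(b, cons(b, k(e, cons(cons(e, b), b))))   [R5 at 2.2]
2. cons(b, cons(b, k(e, cons(cons(e, b), b))))  →  cons(b, cons(b, b))   [R3 at 2.2]

cons(b, cons(b, b))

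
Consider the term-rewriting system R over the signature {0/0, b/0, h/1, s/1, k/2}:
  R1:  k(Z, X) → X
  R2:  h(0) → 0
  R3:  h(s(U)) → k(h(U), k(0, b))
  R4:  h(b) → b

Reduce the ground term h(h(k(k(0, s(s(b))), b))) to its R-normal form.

b

1. h(h(k(k(0, s(s(b))), b)))  →  h(h(b))   [R1 at 1.1]
2. h(h(b))  →  h(b)   [R4 at 1]
3. h(b)  →  b   [R4 at ε]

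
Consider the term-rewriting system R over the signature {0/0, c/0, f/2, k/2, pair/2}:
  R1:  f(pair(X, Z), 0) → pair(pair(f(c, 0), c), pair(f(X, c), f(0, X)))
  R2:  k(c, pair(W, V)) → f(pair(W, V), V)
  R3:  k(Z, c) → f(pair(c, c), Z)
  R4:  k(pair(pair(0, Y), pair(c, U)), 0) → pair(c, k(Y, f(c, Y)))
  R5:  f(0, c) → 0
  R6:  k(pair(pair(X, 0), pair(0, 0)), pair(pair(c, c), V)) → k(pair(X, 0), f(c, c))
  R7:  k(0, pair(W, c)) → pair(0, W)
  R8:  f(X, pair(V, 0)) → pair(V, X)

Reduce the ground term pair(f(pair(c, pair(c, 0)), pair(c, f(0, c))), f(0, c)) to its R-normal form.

pair(pair(c, pair(c, pair(c, 0))), 0)

1. pair(f(pair(c, pair(c, 0)), pair(c, f(0, c))), f(0, c))  →  pair(f(pair(c, pair(c, 0)), pair(c, 0)), f(0, c))   [R5 at 1.2.2]
2. pair(f(pair(c, pair(c, 0)), pair(c, 0)), f(0, c))  →  pair(pair(c, pair(c, pair(c, 0))), f(0, c))   [R8 at 1]
3. pair(pair(c, pair(c, pair(c, 0))), f(0, c))  →  pair(pair(c, pair(c, pair(c, 0))), 0)   [R5 at 2]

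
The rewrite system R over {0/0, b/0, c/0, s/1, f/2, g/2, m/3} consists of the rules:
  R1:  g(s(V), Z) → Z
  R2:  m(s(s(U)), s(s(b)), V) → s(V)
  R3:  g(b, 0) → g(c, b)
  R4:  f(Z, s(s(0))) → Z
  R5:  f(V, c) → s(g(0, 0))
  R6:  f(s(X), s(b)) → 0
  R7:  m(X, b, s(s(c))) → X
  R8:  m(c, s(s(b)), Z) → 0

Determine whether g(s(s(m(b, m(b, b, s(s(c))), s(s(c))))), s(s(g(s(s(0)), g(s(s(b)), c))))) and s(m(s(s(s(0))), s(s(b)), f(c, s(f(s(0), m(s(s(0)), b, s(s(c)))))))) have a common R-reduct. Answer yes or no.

Reduce t₁ = g(s(s(m(b, m(b, b, s(s(c))), s(s(c))))), s(s(g(s(s(0)), g(s(s(b)), c))))):
1. g(s(s(m(b, m(b, b, s(s(c))), s(s(c))))), s(s(g(s(s(0)), g(s(s(b)), c)))))  →  s(s(g(s(s(0)), g(s(s(b)), c))))   [R1 at ε]
2. s(s(g(s(s(0)), g(s(s(b)), c))))  →  s(s(g(s(s(b)), c)))   [R1 at 1.1]
3. s(s(g(s(s(b)), c)))  →  s(s(c))   [R1 at 1.1]

Reduce t₂ = s(m(s(s(s(0))), s(s(b)), f(c, s(f(s(0), m(s(s(0)), b, s(s(c)))))))):
1. s(m(s(s(s(0))), s(s(b)), f(c, s(f(s(0), m(s(s(0)), b, s(s(c))))))))  →  s(s(f(c, s(f(s(0), m(s(s(0)), b, s(s(c))))))))   [R2 at 1]
2. s(s(f(c, s(f(s(0), m(s(s(0)), b, s(s(c))))))))  →  s(s(f(c, s(f(s(0), s(s(0)))))))   [R7 at 1.1.2.1.2]
3. s(s(f(c, s(f(s(0), s(s(0)))))))  →  s(s(f(c, s(s(0)))))   [R4 at 1.1.2.1]
4. s(s(f(c, s(s(0)))))  →  s(s(c))   [R4 at 1.1]

yes — NF(t₁) = s(s(c)), NF(t₂) = s(s(c))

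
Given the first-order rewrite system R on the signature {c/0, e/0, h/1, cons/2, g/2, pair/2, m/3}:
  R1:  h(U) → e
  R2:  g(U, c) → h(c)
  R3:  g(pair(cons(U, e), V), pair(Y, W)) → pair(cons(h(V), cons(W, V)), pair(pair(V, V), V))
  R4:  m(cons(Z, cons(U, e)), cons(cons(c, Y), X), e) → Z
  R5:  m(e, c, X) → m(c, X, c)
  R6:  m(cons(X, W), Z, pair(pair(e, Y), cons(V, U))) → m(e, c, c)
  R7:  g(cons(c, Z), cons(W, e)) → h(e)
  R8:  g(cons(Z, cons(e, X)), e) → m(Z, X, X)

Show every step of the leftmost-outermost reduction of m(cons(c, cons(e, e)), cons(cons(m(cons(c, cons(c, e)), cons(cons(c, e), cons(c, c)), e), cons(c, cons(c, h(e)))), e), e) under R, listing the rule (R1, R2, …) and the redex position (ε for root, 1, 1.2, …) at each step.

c

1. m(cons(c, cons(e, e)), cons(cons(m(cons(c, cons(c, e)), cons(cons(c, e), cons(c, c)), e), cons(c, cons(c, h(e)))), e), e)  →  m(cons(c, cons(e, e)), cons(cons(c, cons(c, cons(c, h(e)))), e), e)   [R4 at 2.1.1]
2. m(cons(c, cons(e, e)), cons(cons(c, cons(c, cons(c, h(e)))), e), e)  →  c   [R4 at ε]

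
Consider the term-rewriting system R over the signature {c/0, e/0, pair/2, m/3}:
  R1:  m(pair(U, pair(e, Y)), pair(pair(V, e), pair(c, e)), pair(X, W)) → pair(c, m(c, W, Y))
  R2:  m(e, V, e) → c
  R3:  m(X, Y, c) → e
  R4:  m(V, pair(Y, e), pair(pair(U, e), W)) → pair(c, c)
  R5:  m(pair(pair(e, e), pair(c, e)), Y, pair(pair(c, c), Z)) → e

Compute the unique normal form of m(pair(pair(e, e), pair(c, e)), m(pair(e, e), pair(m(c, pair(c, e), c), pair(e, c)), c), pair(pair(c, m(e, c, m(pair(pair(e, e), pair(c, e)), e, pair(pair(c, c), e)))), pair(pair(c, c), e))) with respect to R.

e

1. m(pair(pair(e, e), pair(c, e)), m(pair(e, e), pair(m(c, pair(c, e), c), pair(e, c)), c), pair(pair(c, m(e, c, m(pair(pair(e, e), pair(c, e)), e, pair(pair(c, c), e)))), pair(pair(c, c), e)))  →  m(pair(pair(e, e), pair(c, e)), e, pair(pair(c, m(e, c, m(pair(pair(e, e), pair(c, e)), e, pair(pair(c, c), e)))), pair(pair(c, c), e)))   [R3 at 2]
2. m(pair(pair(e, e), pair(c, e)), e, pair(pair(c, m(e, c, m(pair(pair(e, e), pair(c, e)), e, pair(pair(c, c), e)))), pair(pair(c, c), e)))  →  m(pair(pair(e, e), pair(c, e)), e, pair(pair(c, m(e, c, e)), pair(pair(c, c), e)))   [R5 at 3.1.2.3]
3. m(pair(pair(e, e), pair(c, e)), e, pair(pair(c, m(e, c, e)), pair(pair(c, c), e)))  →  m(pair(pair(e, e), pair(c, e)), e, pair(pair(c, c), pair(pair(c, c), e)))   [R2 at 3.1.2]
4. m(pair(pair(e, e), pair(c, e)), e, pair(pair(c, c), pair(pair(c, c), e)))  →  e   [R5 at ε]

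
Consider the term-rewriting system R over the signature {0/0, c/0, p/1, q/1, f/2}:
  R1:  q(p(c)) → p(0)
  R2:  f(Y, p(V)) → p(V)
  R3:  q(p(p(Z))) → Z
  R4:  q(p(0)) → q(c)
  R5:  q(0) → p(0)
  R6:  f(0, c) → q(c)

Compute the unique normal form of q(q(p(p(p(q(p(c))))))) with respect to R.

1. q(q(p(p(p(q(p(c)))))))  →  q(p(q(p(c))))   [R3 at 1]
2. q(p(q(p(c))))  →  q(p(p(0)))   [R1 at 1.1]
3. q(p(p(0)))  →  0   [R3 at ε]

0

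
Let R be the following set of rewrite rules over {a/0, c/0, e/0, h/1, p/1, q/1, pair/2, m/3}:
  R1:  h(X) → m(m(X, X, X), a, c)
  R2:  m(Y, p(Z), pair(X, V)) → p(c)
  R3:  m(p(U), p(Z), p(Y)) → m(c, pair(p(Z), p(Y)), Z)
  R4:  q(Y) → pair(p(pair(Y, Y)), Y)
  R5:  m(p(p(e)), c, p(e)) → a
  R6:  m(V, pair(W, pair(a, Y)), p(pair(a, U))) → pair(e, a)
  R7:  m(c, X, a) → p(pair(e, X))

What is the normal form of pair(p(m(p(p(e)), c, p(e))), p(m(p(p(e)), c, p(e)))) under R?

pair(p(a), p(a))

1. pair(p(m(p(p(e)), c, p(e))), p(m(p(p(e)), c, p(e))))  →  pair(p(a), p(m(p(p(e)), c, p(e))))   [R5 at 1.1]
2. pair(p(a), p(m(p(p(e)), c, p(e))))  →  pair(p(a), p(a))   [R5 at 2.1]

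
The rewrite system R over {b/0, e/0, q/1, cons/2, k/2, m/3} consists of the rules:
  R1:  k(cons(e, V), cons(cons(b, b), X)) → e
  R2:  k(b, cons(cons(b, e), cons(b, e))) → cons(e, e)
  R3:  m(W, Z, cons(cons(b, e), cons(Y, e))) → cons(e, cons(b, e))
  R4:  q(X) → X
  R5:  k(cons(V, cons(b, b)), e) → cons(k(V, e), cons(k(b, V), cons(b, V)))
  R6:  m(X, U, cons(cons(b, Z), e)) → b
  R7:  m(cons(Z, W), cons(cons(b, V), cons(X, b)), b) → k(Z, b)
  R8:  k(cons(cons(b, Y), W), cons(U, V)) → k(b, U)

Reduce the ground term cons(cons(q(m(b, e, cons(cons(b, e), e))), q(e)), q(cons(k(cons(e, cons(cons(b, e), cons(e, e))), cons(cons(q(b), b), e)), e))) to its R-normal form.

cons(cons(b, e), cons(e, e))

1. cons(cons(q(m(b, e, cons(cons(b, e), e))), q(e)), q(cons(k(cons(e, cons(cons(b, e), cons(e, e))), cons(cons(q(b), b), e)), e)))  →  cons(cons(m(b, e, cons(cons(b, e), e)), q(e)), q(cons(k(cons(e, cons(cons(b, e), cons(e, e))), cons(cons(q(b), b), e)), e)))   [R4 at 1.1]
2. cons(cons(m(b, e, cons(cons(b, e), e)), q(e)), q(cons(k(cons(e, cons(cons(b, e), cons(e, e))), cons(cons(q(b), b), e)), e)))  →  cons(cons(b, q(e)), q(cons(k(cons(e, cons(cons(b, e), cons(e, e))), cons(cons(q(b), b), e)), e)))   [R6 at 1.1]
3. cons(cons(b, q(e)), q(cons(k(cons(e, cons(cons(b, e), cons(e, e))), cons(cons(q(b), b), e)), e)))  →  cons(cons(b, e), q(cons(k(cons(e, cons(cons(b, e), cons(e, e))), cons(cons(q(b), b), e)), e)))   [R4 at 1.2]
4. cons(cons(b, e), q(cons(k(cons(e, cons(cons(b, e), cons(e, e))), cons(cons(q(b), b), e)), e)))  →  cons(cons(b, e), cons(k(cons(e, cons(cons(b, e), cons(e, e))), cons(cons(q(b), b), e)), e))   [R4 at 2]
5. cons(cons(b, e), cons(k(cons(e, cons(cons(b, e), cons(e, e))), cons(cons(q(b), b), e)), e))  →  cons(cons(b, e), cons(k(cons(e, cons(cons(b, e), cons(e, e))), cons(cons(b, b), e)), e))   [R4 at 2.1.2.1.1]
6. cons(cons(b, e), cons(k(cons(e, cons(cons(b, e), cons(e, e))), cons(cons(b, b), e)), e))  →  cons(cons(b, e), cons(e, e))   [R1 at 2.1]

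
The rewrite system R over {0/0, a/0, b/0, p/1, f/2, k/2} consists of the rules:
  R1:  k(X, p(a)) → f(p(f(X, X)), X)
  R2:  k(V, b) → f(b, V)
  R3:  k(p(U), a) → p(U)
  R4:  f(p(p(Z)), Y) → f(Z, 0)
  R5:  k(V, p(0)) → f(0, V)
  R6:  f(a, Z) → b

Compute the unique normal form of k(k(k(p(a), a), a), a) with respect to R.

1. k(k(k(p(a), a), a), a)  →  k(k(p(a), a), a)   [R3 at 1.1]
2. k(k(p(a), a), a)  →  k(p(a), a)   [R3 at 1]
3. k(p(a), a)  →  p(a)   [R3 at ε]

p(a)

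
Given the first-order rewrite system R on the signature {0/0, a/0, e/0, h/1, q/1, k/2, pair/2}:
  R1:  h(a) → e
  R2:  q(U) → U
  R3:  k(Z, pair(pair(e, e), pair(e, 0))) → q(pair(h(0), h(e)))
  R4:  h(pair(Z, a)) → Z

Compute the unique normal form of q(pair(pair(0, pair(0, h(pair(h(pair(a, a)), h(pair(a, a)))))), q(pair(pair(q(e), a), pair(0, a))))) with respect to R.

pair(pair(0, pair(0, a)), pair(pair(e, a), pair(0, a)))

1. q(pair(pair(0, pair(0, h(pair(h(pair(a, a)), h(pair(a, a)))))), q(pair(pair(q(e), a), pair(0, a)))))  →  pair(pair(0, pair(0, h(pair(h(pair(a, a)), h(pair(a, a)))))), q(pair(pair(q(e), a), pair(0, a))))   [R2 at ε]
2. pair(pair(0, pair(0, h(pair(h(pair(a, a)), h(pair(a, a)))))), q(pair(pair(q(e), a), pair(0, a))))  →  pair(pair(0, pair(0, h(pair(a, h(pair(a, a)))))), q(pair(pair(q(e), a), pair(0, a))))   [R4 at 1.2.2.1.1]
3. pair(pair(0, pair(0, h(pair(a, h(pair(a, a)))))), q(pair(pair(q(e), a), pair(0, a))))  →  pair(pair(0, pair(0, h(pair(a, a)))), q(pair(pair(q(e), a), pair(0, a))))   [R4 at 1.2.2.1.2]
4. pair(pair(0, pair(0, h(pair(a, a)))), q(pair(pair(q(e), a), pair(0, a))))  →  pair(pair(0, pair(0, a)), q(pair(pair(q(e), a), pair(0, a))))   [R4 at 1.2.2]
5. pair(pair(0, pair(0, a)), q(pair(pair(q(e), a), pair(0, a))))  →  pair(pair(0, pair(0, a)), pair(pair(q(e), a), pair(0, a)))   [R2 at 2]
6. pair(pair(0, pair(0, a)), pair(pair(q(e), a), pair(0, a)))  →  pair(pair(0, pair(0, a)), pair(pair(e, a), pair(0, a)))   [R2 at 2.1.1]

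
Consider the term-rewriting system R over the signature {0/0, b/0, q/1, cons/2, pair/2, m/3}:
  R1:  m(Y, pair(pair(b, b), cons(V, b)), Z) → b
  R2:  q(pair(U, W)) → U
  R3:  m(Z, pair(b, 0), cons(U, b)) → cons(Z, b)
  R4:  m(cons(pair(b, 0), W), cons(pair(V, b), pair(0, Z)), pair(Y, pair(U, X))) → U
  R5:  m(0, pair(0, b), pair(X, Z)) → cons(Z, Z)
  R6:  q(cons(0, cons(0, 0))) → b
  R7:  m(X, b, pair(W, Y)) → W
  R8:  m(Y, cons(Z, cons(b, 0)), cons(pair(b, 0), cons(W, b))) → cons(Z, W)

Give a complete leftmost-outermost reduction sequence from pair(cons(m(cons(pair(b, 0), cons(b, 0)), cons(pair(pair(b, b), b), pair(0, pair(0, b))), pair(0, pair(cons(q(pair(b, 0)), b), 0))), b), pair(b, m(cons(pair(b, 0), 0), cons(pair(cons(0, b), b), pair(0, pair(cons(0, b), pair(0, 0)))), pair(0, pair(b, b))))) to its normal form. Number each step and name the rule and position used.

pair(cons(cons(b, b), b), pair(b, b))

1. pair(cons(m(cons(pair(b, 0), cons(b, 0)), cons(pair(pair(b, b), b), pair(0, pair(0, b))), pair(0, pair(cons(q(pair(b, 0)), b), 0))), b), pair(b, m(cons(pair(b, 0), 0), cons(pair(cons(0, b), b), pair(0, pair(cons(0, b), pair(0, 0)))), pair(0, pair(b, b)))))  →  pair(cons(cons(q(pair(b, 0)), b), b), pair(b, m(cons(pair(b, 0), 0), cons(pair(cons(0, b), b), pair(0, pair(cons(0, b), pair(0, 0)))), pair(0, pair(b, b)))))   [R4 at 1.1]
2. pair(cons(cons(q(pair(b, 0)), b), b), pair(b, m(cons(pair(b, 0), 0), cons(pair(cons(0, b), b), pair(0, pair(cons(0, b), pair(0, 0)))), pair(0, pair(b, b)))))  →  pair(cons(cons(b, b), b), pair(b, m(cons(pair(b, 0), 0), cons(pair(cons(0, b), b), pair(0, pair(cons(0, b), pair(0, 0)))), pair(0, pair(b, b)))))   [R2 at 1.1.1]
3. pair(cons(cons(b, b), b), pair(b, m(cons(pair(b, 0), 0), cons(pair(cons(0, b), b), pair(0, pair(cons(0, b), pair(0, 0)))), pair(0, pair(b, b)))))  →  pair(cons(cons(b, b), b), pair(b, b))   [R4 at 2.2]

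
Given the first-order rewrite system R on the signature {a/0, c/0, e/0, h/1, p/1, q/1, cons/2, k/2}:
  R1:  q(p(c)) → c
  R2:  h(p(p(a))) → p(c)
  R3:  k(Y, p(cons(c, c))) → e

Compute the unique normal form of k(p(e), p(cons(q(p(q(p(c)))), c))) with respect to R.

1. k(p(e), p(cons(q(p(q(p(c)))), c)))  →  k(p(e), p(cons(q(p(c)), c)))   [R1 at 2.1.1.1.1]
2. k(p(e), p(cons(q(p(c)), c)))  →  k(p(e), p(cons(c, c)))   [R1 at 2.1.1]
3. k(p(e), p(cons(c, c)))  →  e   [R3 at ε]

e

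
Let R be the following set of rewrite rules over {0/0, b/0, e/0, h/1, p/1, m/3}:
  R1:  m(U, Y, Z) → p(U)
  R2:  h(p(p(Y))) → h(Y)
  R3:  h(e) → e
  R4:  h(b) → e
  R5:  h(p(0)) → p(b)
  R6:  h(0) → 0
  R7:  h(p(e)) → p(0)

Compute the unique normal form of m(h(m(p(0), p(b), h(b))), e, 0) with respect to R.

p(0)

1. m(h(m(p(0), p(b), h(b))), e, 0)  →  p(h(m(p(0), p(b), h(b))))   [R1 at ε]
2. p(h(m(p(0), p(b), h(b))))  →  p(h(p(p(0))))   [R1 at 1.1]
3. p(h(p(p(0))))  →  p(h(0))   [R2 at 1]
4. p(h(0))  →  p(0)   [R6 at 1]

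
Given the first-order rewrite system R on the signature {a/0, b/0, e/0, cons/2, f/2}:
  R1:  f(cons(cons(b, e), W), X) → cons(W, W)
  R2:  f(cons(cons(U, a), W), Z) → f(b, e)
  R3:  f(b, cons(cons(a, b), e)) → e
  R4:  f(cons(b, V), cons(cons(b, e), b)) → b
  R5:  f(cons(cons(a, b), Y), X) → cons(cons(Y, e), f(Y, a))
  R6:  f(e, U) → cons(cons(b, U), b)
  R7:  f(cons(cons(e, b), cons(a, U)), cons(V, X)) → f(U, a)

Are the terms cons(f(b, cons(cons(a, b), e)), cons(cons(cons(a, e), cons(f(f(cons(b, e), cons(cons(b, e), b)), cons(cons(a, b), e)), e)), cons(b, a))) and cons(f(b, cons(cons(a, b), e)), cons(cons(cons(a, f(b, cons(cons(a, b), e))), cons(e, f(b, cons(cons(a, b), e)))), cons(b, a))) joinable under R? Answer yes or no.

yes — NF(t₁) = cons(e, cons(cons(cons(a, e), cons(e, e)), cons(b, a))), NF(t₂) = cons(e, cons(cons(cons(a, e), cons(e, e)), cons(b, a)))

Reduce t₁ = cons(f(b, cons(cons(a, b), e)), cons(cons(cons(a, e), cons(f(f(cons(b, e), cons(cons(b, e), b)), cons(cons(a, b), e)), e)), cons(b, a))):
1. cons(f(b, cons(cons(a, b), e)), cons(cons(cons(a, e), cons(f(f(cons(b, e), cons(cons(b, e), b)), cons(cons(a, b), e)), e)), cons(b, a)))  →  cons(e, cons(cons(cons(a, e), cons(f(f(cons(b, e), cons(cons(b, e), b)), cons(cons(a, b), e)), e)), cons(b, a)))   [R3 at 1]
2. cons(e, cons(cons(cons(a, e), cons(f(f(cons(b, e), cons(cons(b, e), b)), cons(cons(a, b), e)), e)), cons(b, a)))  →  cons(e, cons(cons(cons(a, e), cons(f(b, cons(cons(a, b), e)), e)), cons(b, a)))   [R4 at 2.1.2.1.1]
3. cons(e, cons(cons(cons(a, e), cons(f(b, cons(cons(a, b), e)), e)), cons(b, a)))  →  cons(e, cons(cons(cons(a, e), cons(e, e)), cons(b, a)))   [R3 at 2.1.2.1]

Reduce t₂ = cons(f(b, cons(cons(a, b), e)), cons(cons(cons(a, f(b, cons(cons(a, b), e))), cons(e, f(b, cons(cons(a, b), e)))), cons(b, a))):
1. cons(f(b, cons(cons(a, b), e)), cons(cons(cons(a, f(b, cons(cons(a, b), e))), cons(e, f(b, cons(cons(a, b), e)))), cons(b, a)))  →  cons(e, cons(cons(cons(a, f(b, cons(cons(a, b), e))), cons(e, f(b, cons(cons(a, b), e)))), cons(b, a)))   [R3 at 1]
2. cons(e, cons(cons(cons(a, f(b, cons(cons(a, b), e))), cons(e, f(b, cons(cons(a, b), e)))), cons(b, a)))  →  cons(e, cons(cons(cons(a, e), cons(e, f(b, cons(cons(a, b), e)))), cons(b, a)))   [R3 at 2.1.1.2]
3. cons(e, cons(cons(cons(a, e), cons(e, f(b, cons(cons(a, b), e)))), cons(b, a)))  →  cons(e, cons(cons(cons(a, e), cons(e, e)), cons(b, a)))   [R3 at 2.1.2.2]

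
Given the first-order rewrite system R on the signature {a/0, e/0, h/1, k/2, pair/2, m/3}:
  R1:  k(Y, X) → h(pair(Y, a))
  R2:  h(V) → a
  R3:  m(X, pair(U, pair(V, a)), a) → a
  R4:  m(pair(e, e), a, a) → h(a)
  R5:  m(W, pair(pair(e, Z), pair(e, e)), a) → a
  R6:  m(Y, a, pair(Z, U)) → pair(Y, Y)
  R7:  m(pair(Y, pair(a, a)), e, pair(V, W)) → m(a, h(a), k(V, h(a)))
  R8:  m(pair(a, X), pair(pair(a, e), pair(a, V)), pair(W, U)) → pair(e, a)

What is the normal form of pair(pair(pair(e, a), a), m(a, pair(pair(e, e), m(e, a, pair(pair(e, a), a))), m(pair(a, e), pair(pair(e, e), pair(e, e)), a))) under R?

1. pair(pair(pair(e, a), a), m(a, pair(pair(e, e), m(e, a, pair(pair(e, a), a))), m(pair(a, e), pair(pair(e, e), pair(e, e)), a)))  →  pair(pair(pair(e, a), a), m(a, pair(pair(e, e), pair(e, e)), m(pair(a, e), pair(pair(e, e), pair(e, e)), a)))   [R6 at 2.2.2]
2. pair(pair(pair(e, a), a), m(a, pair(pair(e, e), pair(e, e)), m(pair(a, e), pair(pair(e, e), pair(e, e)), a)))  →  pair(pair(pair(e, a), a), m(a, pair(pair(e, e), pair(e, e)), a))   [R5 at 2.3]
3. pair(pair(pair(e, a), a), m(a, pair(pair(e, e), pair(e, e)), a))  →  pair(pair(pair(e, a), a), a)   [R5 at 2]

pair(pair(pair(e, a), a), a)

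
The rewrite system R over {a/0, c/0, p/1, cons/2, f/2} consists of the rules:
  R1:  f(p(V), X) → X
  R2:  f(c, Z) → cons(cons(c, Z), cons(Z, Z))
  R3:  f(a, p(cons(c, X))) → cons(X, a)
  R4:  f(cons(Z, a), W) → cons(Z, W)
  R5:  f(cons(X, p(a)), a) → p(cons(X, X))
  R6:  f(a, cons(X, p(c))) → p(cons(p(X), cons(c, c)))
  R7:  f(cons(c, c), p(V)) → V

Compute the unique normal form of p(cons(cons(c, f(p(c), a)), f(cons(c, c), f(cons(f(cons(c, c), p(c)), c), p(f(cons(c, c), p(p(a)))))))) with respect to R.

p(cons(cons(c, a), a))

1. p(cons(cons(c, f(p(c), a)), f(cons(c, c), f(cons(f(cons(c, c), p(c)), c), p(f(cons(c, c), p(p(a))))))))  →  p(cons(cons(c, a), f(cons(c, c), f(cons(f(cons(c, c), p(c)), c), p(f(cons(c, c), p(p(a))))))))   [R1 at 1.1.2]
2. p(cons(cons(c, a), f(cons(c, c), f(cons(f(cons(c, c), p(c)), c), p(f(cons(c, c), p(p(a))))))))  →  p(cons(cons(c, a), f(cons(c, c), f(cons(c, c), p(f(cons(c, c), p(p(a))))))))   [R7 at 1.2.2.1.1]
3. p(cons(cons(c, a), f(cons(c, c), f(cons(c, c), p(f(cons(c, c), p(p(a))))))))  →  p(cons(cons(c, a), f(cons(c, c), f(cons(c, c), p(p(a))))))   [R7 at 1.2.2]
4. p(cons(cons(c, a), f(cons(c, c), f(cons(c, c), p(p(a))))))  →  p(cons(cons(c, a), f(cons(c, c), p(a))))   [R7 at 1.2.2]
5. p(cons(cons(c, a), f(cons(c, c), p(a))))  →  p(cons(cons(c, a), a))   [R7 at 1.2]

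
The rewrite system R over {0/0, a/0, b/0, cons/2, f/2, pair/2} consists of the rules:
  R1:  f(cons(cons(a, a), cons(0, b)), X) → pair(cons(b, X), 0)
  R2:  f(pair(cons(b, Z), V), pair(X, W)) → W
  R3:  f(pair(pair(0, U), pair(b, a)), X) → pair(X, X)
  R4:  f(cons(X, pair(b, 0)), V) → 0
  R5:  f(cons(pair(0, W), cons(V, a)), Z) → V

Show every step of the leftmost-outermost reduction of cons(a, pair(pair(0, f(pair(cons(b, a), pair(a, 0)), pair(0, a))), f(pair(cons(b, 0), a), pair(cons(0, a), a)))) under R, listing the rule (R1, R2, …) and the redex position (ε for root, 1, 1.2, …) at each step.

1. cons(a, pair(pair(0, f(pair(cons(b, a), pair(a, 0)), pair(0, a))), f(pair(cons(b, 0), a), pair(cons(0, a), a))))  →  cons(a, pair(pair(0, a), f(pair(cons(b, 0), a), pair(cons(0, a), a))))   [R2 at 2.1.2]
2. cons(a, pair(pair(0, a), f(pair(cons(b, 0), a), pair(cons(0, a), a))))  →  cons(a, pair(pair(0, a), a))   [R2 at 2.2]

cons(a, pair(pair(0, a), a))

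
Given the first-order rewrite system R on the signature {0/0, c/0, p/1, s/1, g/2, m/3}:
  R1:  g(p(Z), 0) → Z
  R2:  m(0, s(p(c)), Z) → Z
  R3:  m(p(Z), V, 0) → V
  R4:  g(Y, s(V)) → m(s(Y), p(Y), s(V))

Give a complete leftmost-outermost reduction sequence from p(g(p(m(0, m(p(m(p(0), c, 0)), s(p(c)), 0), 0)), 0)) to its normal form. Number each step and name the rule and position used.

1. p(g(p(m(0, m(p(m(p(0), c, 0)), s(p(c)), 0), 0)), 0))  →  p(m(0, m(p(m(p(0), c, 0)), s(p(c)), 0), 0))   [R1 at 1]
2. p(m(0, m(p(m(p(0), c, 0)), s(p(c)), 0), 0))  →  p(m(0, s(p(c)), 0))   [R3 at 1.2]
3. p(m(0, s(p(c)), 0))  →  p(0)   [R2 at 1]

p(0)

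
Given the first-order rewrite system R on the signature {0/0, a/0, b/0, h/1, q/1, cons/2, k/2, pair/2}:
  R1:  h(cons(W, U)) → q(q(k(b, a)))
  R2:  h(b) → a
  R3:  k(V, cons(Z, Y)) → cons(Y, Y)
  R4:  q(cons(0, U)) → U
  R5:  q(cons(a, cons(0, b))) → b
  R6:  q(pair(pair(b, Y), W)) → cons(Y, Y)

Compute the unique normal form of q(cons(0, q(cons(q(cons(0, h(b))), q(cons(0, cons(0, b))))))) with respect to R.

1. q(cons(0, q(cons(q(cons(0, h(b))), q(cons(0, cons(0, b)))))))  →  q(cons(q(cons(0, h(b))), q(cons(0, cons(0, b)))))   [R4 at ε]
2. q(cons(q(cons(0, h(b))), q(cons(0, cons(0, b)))))  →  q(cons(h(b), q(cons(0, cons(0, b)))))   [R4 at 1.1]
3. q(cons(h(b), q(cons(0, cons(0, b)))))  →  q(cons(a, q(cons(0, cons(0, b)))))   [R2 at 1.1]
4. q(cons(a, q(cons(0, cons(0, b)))))  →  q(cons(a, cons(0, b)))   [R4 at 1.2]
5. q(cons(a, cons(0, b)))  →  b   [R5 at ε]

b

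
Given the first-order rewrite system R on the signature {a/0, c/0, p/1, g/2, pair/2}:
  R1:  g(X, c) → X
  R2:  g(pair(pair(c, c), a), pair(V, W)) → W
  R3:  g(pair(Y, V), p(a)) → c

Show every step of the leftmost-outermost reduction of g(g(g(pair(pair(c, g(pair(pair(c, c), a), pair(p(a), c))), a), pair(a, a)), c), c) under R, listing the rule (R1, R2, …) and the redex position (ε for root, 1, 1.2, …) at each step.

1. g(g(g(pair(pair(c, g(pair(pair(c, c), a), pair(p(a), c))), a), pair(a, a)), c), c)  →  g(g(pair(pair(c, g(pair(pair(c, c), a), pair(p(a), c))), a), pair(a, a)), c)   [R1 at ε]
2. g(g(pair(pair(c, g(pair(pair(c, c), a), pair(p(a), c))), a), pair(a, a)), c)  →  g(pair(pair(c, g(pair(pair(c, c), a), pair(p(a), c))), a), pair(a, a))   [R1 at ε]
3. g(pair(pair(c, g(pair(pair(c, c), a), pair(p(a), c))), a), pair(a, a))  →  g(pair(pair(c, c), a), pair(a, a))   [R2 at 1.1.2]
4. g(pair(pair(c, c), a), pair(a, a))  →  a   [R2 at ε]

a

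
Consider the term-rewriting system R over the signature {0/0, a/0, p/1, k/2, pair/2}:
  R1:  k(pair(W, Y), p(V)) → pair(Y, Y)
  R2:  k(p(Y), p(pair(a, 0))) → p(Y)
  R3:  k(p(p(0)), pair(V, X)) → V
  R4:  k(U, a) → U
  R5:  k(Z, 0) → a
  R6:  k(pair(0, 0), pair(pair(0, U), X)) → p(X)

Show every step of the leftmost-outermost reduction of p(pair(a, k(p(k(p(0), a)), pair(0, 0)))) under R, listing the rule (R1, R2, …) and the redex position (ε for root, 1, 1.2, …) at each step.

p(pair(a, 0))

1. p(pair(a, k(p(k(p(0), a)), pair(0, 0))))  →  p(pair(a, k(p(p(0)), pair(0, 0))))   [R4 at 1.2.1.1]
2. p(pair(a, k(p(p(0)), pair(0, 0))))  →  p(pair(a, 0))   [R3 at 1.2]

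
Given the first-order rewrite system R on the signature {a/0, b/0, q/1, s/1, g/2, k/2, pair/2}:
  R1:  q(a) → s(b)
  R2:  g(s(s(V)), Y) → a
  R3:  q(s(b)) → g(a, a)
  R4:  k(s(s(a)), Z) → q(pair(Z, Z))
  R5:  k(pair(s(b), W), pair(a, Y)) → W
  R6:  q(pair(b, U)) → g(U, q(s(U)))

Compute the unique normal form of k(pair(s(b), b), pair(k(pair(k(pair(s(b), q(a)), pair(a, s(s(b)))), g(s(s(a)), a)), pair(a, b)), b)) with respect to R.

1. k(pair(s(b), b), pair(k(pair(k(pair(s(b), q(a)), pair(a, s(s(b)))), g(s(s(a)), a)), pair(a, b)), b))  →  k(pair(s(b), b), pair(k(pair(q(a), g(s(s(a)), a)), pair(a, b)), b))   [R5 at 2.1.1.1]
2. k(pair(s(b), b), pair(k(pair(q(a), g(s(s(a)), a)), pair(a, b)), b))  →  k(pair(s(b), b), pair(k(pair(s(b), g(s(s(a)), a)), pair(a, b)), b))   [R1 at 2.1.1.1]
3. k(pair(s(b), b), pair(k(pair(s(b), g(s(s(a)), a)), pair(a, b)), b))  →  k(pair(s(b), b), pair(g(s(s(a)), a), b))   [R5 at 2.1]
4. k(pair(s(b), b), pair(g(s(s(a)), a), b))  →  k(pair(s(b), b), pair(a, b))   [R2 at 2.1]
5. k(pair(s(b), b), pair(a, b))  →  b   [R5 at ε]

b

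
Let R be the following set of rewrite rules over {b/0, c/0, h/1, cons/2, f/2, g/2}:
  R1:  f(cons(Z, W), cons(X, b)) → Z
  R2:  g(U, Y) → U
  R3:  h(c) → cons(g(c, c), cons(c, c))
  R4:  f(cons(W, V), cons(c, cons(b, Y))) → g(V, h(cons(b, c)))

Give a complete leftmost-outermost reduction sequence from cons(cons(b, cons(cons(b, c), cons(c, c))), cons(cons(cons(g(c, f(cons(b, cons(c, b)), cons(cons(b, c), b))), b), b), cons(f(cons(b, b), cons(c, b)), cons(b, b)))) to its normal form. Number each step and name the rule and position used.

1. cons(cons(b, cons(cons(b, c), cons(c, c))), cons(cons(cons(g(c, f(cons(b, cons(c, b)), cons(cons(b, c), b))), b), b), cons(f(cons(b, b), cons(c, b)), cons(b, b))))  →  cons(cons(b, cons(cons(b, c), cons(c, c))), cons(cons(cons(c, b), b), cons(f(cons(b, b), cons(c, b)), cons(b, b))))   [R2 at 2.1.1.1]
2. cons(cons(b, cons(cons(b, c), cons(c, c))), cons(cons(cons(c, b), b), cons(f(cons(b, b), cons(c, b)), cons(b, b))))  →  cons(cons(b, cons(cons(b, c), cons(c, c))), cons(cons(cons(c, b), b), cons(b, cons(b, b))))   [R1 at 2.2.1]

cons(cons(b, cons(cons(b, c), cons(c, c))), cons(cons(cons(c, b), b), cons(b, cons(b, b))))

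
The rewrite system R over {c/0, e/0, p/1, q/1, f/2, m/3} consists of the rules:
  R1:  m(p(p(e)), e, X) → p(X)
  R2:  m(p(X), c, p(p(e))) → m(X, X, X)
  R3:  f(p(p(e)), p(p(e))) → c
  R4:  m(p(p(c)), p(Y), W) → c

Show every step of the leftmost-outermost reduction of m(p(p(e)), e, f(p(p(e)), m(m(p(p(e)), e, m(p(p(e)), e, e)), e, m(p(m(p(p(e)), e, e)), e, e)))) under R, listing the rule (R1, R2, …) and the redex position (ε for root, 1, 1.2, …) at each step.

p(c)

1. m(p(p(e)), e, f(p(p(e)), m(m(p(p(e)), e, m(p(p(e)), e, e)), e, m(p(m(p(p(e)), e, e)), e, e))))  →  p(f(p(p(e)), m(m(p(p(e)), e, m(p(p(e)), e, e)), e, m(p(m(p(p(e)), e, e)), e, e))))   [R1 at ε]
2. p(f(p(p(e)), m(m(p(p(e)), e, m(p(p(e)), e, e)), e, m(p(m(p(p(e)), e, e)), e, e))))  →  p(f(p(p(e)), m(p(m(p(p(e)), e, e)), e, m(p(m(p(p(e)), e, e)), e, e))))   [R1 at 1.2.1]
3. p(f(p(p(e)), m(p(m(p(p(e)), e, e)), e, m(p(m(p(p(e)), e, e)), e, e))))  →  p(f(p(p(e)), m(p(p(e)), e, m(p(m(p(p(e)), e, e)), e, e))))   [R1 at 1.2.1.1]
4. p(f(p(p(e)), m(p(p(e)), e, m(p(m(p(p(e)), e, e)), e, e))))  →  p(f(p(p(e)), p(m(p(m(p(p(e)), e, e)), e, e))))   [R1 at 1.2]
5. p(f(p(p(e)), p(m(p(m(p(p(e)), e, e)), e, e))))  →  p(f(p(p(e)), p(m(p(p(e)), e, e))))   [R1 at 1.2.1.1.1]
6. p(f(p(p(e)), p(m(p(p(e)), e, e))))  →  p(f(p(p(e)), p(p(e))))   [R1 at 1.2.1]
7. p(f(p(p(e)), p(p(e))))  →  p(c)   [R3 at 1]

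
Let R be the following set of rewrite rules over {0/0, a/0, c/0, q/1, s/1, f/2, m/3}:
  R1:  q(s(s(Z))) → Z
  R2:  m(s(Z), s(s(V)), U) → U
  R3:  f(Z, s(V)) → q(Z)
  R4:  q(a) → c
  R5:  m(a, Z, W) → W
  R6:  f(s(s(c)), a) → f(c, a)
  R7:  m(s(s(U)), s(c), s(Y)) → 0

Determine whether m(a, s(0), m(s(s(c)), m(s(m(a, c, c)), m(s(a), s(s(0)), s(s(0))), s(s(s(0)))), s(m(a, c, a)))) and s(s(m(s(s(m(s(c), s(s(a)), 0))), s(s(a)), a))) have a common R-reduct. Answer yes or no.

no — NF(t₁) = s(a), NF(t₂) = s(s(a))

Reduce t₁ = m(a, s(0), m(s(s(c)), m(s(m(a, c, c)), m(s(a), s(s(0)), s(s(0))), s(s(s(0)))), s(m(a, c, a)))):
1. m(a, s(0), m(s(s(c)), m(s(m(a, c, c)), m(s(a), s(s(0)), s(s(0))), s(s(s(0)))), s(m(a, c, a))))  →  m(s(s(c)), m(s(m(a, c, c)), m(s(a), s(s(0)), s(s(0))), s(s(s(0)))), s(m(a, c, a)))   [R5 at ε]
2. m(s(s(c)), m(s(m(a, c, c)), m(s(a), s(s(0)), s(s(0))), s(s(s(0)))), s(m(a, c, a)))  →  m(s(s(c)), m(s(c), m(s(a), s(s(0)), s(s(0))), s(s(s(0)))), s(m(a, c, a)))   [R5 at 2.1.1]
3. m(s(s(c)), m(s(c), m(s(a), s(s(0)), s(s(0))), s(s(s(0)))), s(m(a, c, a)))  →  m(s(s(c)), m(s(c), s(s(0)), s(s(s(0)))), s(m(a, c, a)))   [R2 at 2.2]
4. m(s(s(c)), m(s(c), s(s(0)), s(s(s(0)))), s(m(a, c, a)))  →  m(s(s(c)), s(s(s(0))), s(m(a, c, a)))   [R2 at 2]
5. m(s(s(c)), s(s(s(0))), s(m(a, c, a)))  →  s(m(a, c, a))   [R2 at ε]
6. s(m(a, c, a))  →  s(a)   [R5 at 1]

Reduce t₂ = s(s(m(s(s(m(s(c), s(s(a)), 0))), s(s(a)), a))):
1. s(s(m(s(s(m(s(c), s(s(a)), 0))), s(s(a)), a)))  →  s(s(a))   [R2 at 1.1]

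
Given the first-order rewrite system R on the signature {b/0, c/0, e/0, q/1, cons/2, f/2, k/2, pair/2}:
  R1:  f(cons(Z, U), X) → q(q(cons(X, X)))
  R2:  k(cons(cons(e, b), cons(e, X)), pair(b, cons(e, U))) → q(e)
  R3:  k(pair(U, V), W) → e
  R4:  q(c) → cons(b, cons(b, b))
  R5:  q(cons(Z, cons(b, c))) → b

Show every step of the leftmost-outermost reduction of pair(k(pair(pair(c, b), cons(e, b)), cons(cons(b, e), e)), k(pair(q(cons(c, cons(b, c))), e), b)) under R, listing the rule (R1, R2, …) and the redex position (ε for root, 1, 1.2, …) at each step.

pair(e, e)

1. pair(k(pair(pair(c, b), cons(e, b)), cons(cons(b, e), e)), k(pair(q(cons(c, cons(b, c))), e), b))  →  pair(e, k(pair(q(cons(c, cons(b, c))), e), b))   [R3 at 1]
2. pair(e, k(pair(q(cons(c, cons(b, c))), e), b))  →  pair(e, e)   [R3 at 2]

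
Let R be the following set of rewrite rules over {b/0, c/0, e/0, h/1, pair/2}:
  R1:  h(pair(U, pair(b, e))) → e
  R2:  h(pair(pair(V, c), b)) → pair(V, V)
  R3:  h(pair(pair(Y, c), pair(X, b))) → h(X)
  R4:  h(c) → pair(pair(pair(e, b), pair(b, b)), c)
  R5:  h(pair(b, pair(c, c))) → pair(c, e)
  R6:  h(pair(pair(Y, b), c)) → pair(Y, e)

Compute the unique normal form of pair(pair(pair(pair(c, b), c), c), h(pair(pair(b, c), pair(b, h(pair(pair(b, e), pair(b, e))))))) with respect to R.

pair(pair(pair(pair(c, b), c), c), e)

1. pair(pair(pair(pair(c, b), c), c), h(pair(pair(b, c), pair(b, h(pair(pair(b, e), pair(b, e)))))))  →  pair(pair(pair(pair(c, b), c), c), h(pair(pair(b, c), pair(b, e))))   [R1 at 2.1.2.2]
2. pair(pair(pair(pair(c, b), c), c), h(pair(pair(b, c), pair(b, e))))  →  pair(pair(pair(pair(c, b), c), c), e)   [R1 at 2]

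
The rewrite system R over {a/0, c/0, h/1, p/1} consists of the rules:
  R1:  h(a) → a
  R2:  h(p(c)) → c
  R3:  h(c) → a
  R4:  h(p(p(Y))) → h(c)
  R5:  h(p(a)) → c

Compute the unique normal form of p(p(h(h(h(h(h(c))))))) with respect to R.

1. p(p(h(h(h(h(h(c)))))))  →  p(p(h(h(h(h(a))))))   [R3 at 1.1.1.1.1.1]
2. p(p(h(h(h(h(a))))))  →  p(p(h(h(h(a)))))   [R1 at 1.1.1.1.1]
3. p(p(h(h(h(a)))))  →  p(p(h(h(a))))   [R1 at 1.1.1.1]
4. p(p(h(h(a))))  →  p(p(h(a)))   [R1 at 1.1.1]
5. p(p(h(a)))  →  p(p(a))   [R1 at 1.1]

p(p(a))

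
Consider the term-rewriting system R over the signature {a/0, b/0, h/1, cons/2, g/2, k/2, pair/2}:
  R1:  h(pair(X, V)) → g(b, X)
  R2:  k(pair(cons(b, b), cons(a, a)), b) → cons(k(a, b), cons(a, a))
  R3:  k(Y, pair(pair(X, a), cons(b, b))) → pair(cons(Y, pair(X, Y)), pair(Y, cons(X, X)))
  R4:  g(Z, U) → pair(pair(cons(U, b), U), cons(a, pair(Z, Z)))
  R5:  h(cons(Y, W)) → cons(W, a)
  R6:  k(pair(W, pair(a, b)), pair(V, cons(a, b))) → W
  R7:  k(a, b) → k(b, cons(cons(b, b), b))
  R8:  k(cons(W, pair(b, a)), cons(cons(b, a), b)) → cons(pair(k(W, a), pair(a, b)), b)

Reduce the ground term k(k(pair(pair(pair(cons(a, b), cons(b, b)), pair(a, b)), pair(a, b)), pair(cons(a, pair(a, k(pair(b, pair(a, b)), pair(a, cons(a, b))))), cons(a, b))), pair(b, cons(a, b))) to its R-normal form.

pair(cons(a, b), cons(b, b))

1. k(k(pair(pair(pair(cons(a, b), cons(b, b)), pair(a, b)), pair(a, b)), pair(cons(a, pair(a, k(pair(b, pair(a, b)), pair(a, cons(a, b))))), cons(a, b))), pair(b, cons(a, b)))  →  k(pair(pair(cons(a, b), cons(b, b)), pair(a, b)), pair(b, cons(a, b)))   [R6 at 1]
2. k(pair(pair(cons(a, b), cons(b, b)), pair(a, b)), pair(b, cons(a, b)))  →  pair(cons(a, b), cons(b, b))   [R6 at ε]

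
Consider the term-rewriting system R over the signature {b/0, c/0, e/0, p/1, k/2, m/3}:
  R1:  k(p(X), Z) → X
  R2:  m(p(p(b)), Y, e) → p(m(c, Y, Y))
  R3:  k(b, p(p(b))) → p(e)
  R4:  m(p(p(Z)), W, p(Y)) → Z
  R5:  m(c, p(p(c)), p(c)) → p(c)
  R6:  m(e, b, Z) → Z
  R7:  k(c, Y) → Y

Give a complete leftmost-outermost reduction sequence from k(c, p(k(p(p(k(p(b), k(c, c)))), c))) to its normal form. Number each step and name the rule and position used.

p(p(b))

1. k(c, p(k(p(p(k(p(b), k(c, c)))), c)))  →  p(k(p(p(k(p(b), k(c, c)))), c))   [R7 at ε]
2. p(k(p(p(k(p(b), k(c, c)))), c))  →  p(p(k(p(b), k(c, c))))   [R1 at 1]
3. p(p(k(p(b), k(c, c))))  →  p(p(b))   [R1 at 1.1]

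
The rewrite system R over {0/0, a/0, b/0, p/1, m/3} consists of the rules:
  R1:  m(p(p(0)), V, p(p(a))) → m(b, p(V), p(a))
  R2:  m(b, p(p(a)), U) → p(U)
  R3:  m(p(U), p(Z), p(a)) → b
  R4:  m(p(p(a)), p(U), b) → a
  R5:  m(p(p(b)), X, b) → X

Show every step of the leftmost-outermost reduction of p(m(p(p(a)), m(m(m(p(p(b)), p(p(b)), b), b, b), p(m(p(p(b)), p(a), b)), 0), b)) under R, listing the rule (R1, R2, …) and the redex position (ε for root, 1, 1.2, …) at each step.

1. p(m(p(p(a)), m(m(m(p(p(b)), p(p(b)), b), b, b), p(m(p(p(b)), p(a), b)), 0), b))  →  p(m(p(p(a)), m(m(p(p(b)), b, b), p(m(p(p(b)), p(a), b)), 0), b))   [R5 at 1.2.1.1]
2. p(m(p(p(a)), m(m(p(p(b)), b, b), p(m(p(p(b)), p(a), b)), 0), b))  →  p(m(p(p(a)), m(b, p(m(p(p(b)), p(a), b)), 0), b))   [R5 at 1.2.1]
3. p(m(p(p(a)), m(b, p(m(p(p(b)), p(a), b)), 0), b))  →  p(m(p(p(a)), m(b, p(p(a)), 0), b))   [R5 at 1.2.2.1]
4. p(m(p(p(a)), m(b, p(p(a)), 0), b))  →  p(m(p(p(a)), p(0), b))   [R2 at 1.2]
5. p(m(p(p(a)), p(0), b))  →  p(a)   [R4 at 1]

p(a)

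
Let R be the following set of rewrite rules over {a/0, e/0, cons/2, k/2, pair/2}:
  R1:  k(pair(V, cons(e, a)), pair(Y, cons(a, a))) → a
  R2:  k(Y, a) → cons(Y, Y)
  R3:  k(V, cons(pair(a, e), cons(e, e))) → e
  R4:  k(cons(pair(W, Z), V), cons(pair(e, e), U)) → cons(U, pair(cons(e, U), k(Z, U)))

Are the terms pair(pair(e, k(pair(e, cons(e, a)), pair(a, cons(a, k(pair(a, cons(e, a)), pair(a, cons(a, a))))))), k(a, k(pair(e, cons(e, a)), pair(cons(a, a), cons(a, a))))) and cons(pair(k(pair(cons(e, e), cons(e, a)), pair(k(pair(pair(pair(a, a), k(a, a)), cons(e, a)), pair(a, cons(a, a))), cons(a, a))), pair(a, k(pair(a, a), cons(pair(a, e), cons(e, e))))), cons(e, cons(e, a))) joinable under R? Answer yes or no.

Reduce t₁ = pair(pair(e, k(pair(e, cons(e, a)), pair(a, cons(a, k(pair(a, cons(e, a)), pair(a, cons(a, a))))))), k(a, k(pair(e, cons(e, a)), pair(cons(a, a), cons(a, a))))):
1. pair(pair(e, k(pair(e, cons(e, a)), pair(a, cons(a, k(pair(a, cons(e, a)), pair(a, cons(a, a))))))), k(a, k(pair(e, cons(e, a)), pair(cons(a, a), cons(a, a)))))  →  pair(pair(e, k(pair(e, cons(e, a)), pair(a, cons(a, a)))), k(a, k(pair(e, cons(e, a)), pair(cons(a, a), cons(a, a)))))   [R1 at 1.2.2.2.2]
2. pair(pair(e, k(pair(e, cons(e, a)), pair(a, cons(a, a)))), k(a, k(pair(e, cons(e, a)), pair(cons(a, a), cons(a, a)))))  →  pair(pair(e, a), k(a, k(pair(e, cons(e, a)), pair(cons(a, a), cons(a, a)))))   [R1 at 1.2]
3. pair(pair(e, a), k(a, k(pair(e, cons(e, a)), pair(cons(a, a), cons(a, a)))))  →  pair(pair(e, a), k(a, a))   [R1 at 2.2]
4. pair(pair(e, a), k(a, a))  →  pair(pair(e, a), cons(a, a))   [R2 at 2]

Reduce t₂ = cons(pair(k(pair(cons(e, e), cons(e, a)), pair(k(pair(pair(pair(a, a), k(a, a)), cons(e, a)), pair(a, cons(a, a))), cons(a, a))), pair(a, k(pair(a, a), cons(pair(a, e), cons(e, e))))), cons(e, cons(e, a))):
1. cons(pair(k(pair(cons(e, e), cons(e, a)), pair(k(pair(pair(pair(a, a), k(a, a)), cons(e, a)), pair(a, cons(a, a))), cons(a, a))), pair(a, k(pair(a, a), cons(pair(a, e), cons(e, e))))), cons(e, cons(e, a)))  →  cons(pair(a, pair(a, k(pair(a, a), cons(pair(a, e), cons(e, e))))), cons(e, cons(e, a)))   [R1 at 1.1]
2. cons(pair(a, pair(a, k(pair(a, a), cons(pair(a, e), cons(e, e))))), cons(e, cons(e, a)))  →  cons(pair(a, pair(a, e)), cons(e, cons(e, a)))   [R3 at 1.2.2]

no — NF(t₁) = pair(pair(e, a), cons(a, a)), NF(t₂) = cons(pair(a, pair(a, e)), cons(e, cons(e, a)))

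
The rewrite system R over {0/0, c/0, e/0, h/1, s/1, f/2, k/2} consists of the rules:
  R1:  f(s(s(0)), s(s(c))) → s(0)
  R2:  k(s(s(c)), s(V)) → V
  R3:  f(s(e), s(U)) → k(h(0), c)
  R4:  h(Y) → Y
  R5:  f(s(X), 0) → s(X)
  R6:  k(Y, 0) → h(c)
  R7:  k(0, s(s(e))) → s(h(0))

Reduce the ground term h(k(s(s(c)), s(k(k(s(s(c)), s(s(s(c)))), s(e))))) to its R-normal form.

1. h(k(s(s(c)), s(k(k(s(s(c)), s(s(s(c)))), s(e)))))  →  k(s(s(c)), s(k(k(s(s(c)), s(s(s(c)))), s(e))))   [R4 at ε]
2. k(s(s(c)), s(k(k(s(s(c)), s(s(s(c)))), s(e))))  →  k(k(s(s(c)), s(s(s(c)))), s(e))   [R2 at ε]
3. k(k(s(s(c)), s(s(s(c)))), s(e))  →  k(s(s(c)), s(e))   [R2 at 1]
4. k(s(s(c)), s(e))  →  e   [R2 at ε]

e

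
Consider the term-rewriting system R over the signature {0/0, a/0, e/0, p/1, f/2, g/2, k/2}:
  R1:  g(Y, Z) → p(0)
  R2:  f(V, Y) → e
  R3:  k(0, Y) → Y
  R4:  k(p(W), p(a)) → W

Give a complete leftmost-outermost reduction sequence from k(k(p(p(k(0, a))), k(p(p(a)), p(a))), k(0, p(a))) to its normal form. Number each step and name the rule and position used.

a

1. k(k(p(p(k(0, a))), k(p(p(a)), p(a))), k(0, p(a)))  →  k(k(p(p(a)), k(p(p(a)), p(a))), k(0, p(a)))   [R3 at 1.1.1.1]
2. k(k(p(p(a)), k(p(p(a)), p(a))), k(0, p(a)))  →  k(k(p(p(a)), p(a)), k(0, p(a)))   [R4 at 1.2]
3. k(k(p(p(a)), p(a)), k(0, p(a)))  →  k(p(a), k(0, p(a)))   [R4 at 1]
4. k(p(a), k(0, p(a)))  →  k(p(a), p(a))   [R3 at 2]
5. k(p(a), p(a))  →  a   [R4 at ε]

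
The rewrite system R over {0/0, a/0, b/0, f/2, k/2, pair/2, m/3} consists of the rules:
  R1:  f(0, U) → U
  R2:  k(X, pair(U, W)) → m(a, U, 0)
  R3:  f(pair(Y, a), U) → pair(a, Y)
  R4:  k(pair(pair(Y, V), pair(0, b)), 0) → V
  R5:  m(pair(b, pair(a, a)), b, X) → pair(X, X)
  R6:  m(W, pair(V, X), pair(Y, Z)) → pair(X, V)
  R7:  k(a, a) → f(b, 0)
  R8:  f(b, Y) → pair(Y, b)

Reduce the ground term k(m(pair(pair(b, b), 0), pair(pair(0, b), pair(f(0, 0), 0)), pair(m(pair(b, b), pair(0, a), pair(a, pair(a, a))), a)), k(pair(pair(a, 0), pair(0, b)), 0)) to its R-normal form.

1. k(m(pair(pair(b, b), 0), pair(pair(0, b), pair(f(0, 0), 0)), pair(m(pair(b, b), pair(0, a), pair(a, pair(a, a))), a)), k(pair(pair(a, 0), pair(0, b)), 0))  →  k(pair(pair(f(0, 0), 0), pair(0, b)), k(pair(pair(a, 0), pair(0, b)), 0))   [R6 at 1]
2. k(pair(pair(f(0, 0), 0), pair(0, b)), k(pair(pair(a, 0), pair(0, b)), 0))  →  k(pair(pair(0, 0), pair(0, b)), k(pair(pair(a, 0), pair(0, b)), 0))   [R1 at 1.1.1]
3. k(pair(pair(0, 0), pair(0, b)), k(pair(pair(a, 0), pair(0, b)), 0))  →  k(pair(pair(0, 0), pair(0, b)), 0)   [R4 at 2]
4. k(pair(pair(0, 0), pair(0, b)), 0)  →  0   [R4 at ε]

0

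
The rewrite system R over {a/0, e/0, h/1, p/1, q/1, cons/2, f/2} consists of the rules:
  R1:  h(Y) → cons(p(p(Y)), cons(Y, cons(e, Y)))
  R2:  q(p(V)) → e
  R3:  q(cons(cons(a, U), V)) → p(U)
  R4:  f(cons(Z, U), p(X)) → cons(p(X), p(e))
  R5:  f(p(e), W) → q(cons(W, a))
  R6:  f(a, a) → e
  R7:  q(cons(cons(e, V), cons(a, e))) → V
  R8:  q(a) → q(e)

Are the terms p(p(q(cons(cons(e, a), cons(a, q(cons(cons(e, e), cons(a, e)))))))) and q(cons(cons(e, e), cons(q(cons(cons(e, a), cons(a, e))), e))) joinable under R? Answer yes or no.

no — NF(t₁) = p(p(a)), NF(t₂) = e

Reduce t₁ = p(p(q(cons(cons(e, a), cons(a, q(cons(cons(e, e), cons(a, e)))))))):
1. p(p(q(cons(cons(e, a), cons(a, q(cons(cons(e, e), cons(a, e))))))))  →  p(p(q(cons(cons(e, a), cons(a, e)))))   [R7 at 1.1.1.2.2]
2. p(p(q(cons(cons(e, a), cons(a, e)))))  →  p(p(a))   [R7 at 1.1]

Reduce t₂ = q(cons(cons(e, e), cons(q(cons(cons(e, a), cons(a, e))), e))):
1. q(cons(cons(e, e), cons(q(cons(cons(e, a), cons(a, e))), e)))  →  q(cons(cons(e, e), cons(a, e)))   [R7 at 1.2.1]
2. q(cons(cons(e, e), cons(a, e)))  →  e   [R7 at ε]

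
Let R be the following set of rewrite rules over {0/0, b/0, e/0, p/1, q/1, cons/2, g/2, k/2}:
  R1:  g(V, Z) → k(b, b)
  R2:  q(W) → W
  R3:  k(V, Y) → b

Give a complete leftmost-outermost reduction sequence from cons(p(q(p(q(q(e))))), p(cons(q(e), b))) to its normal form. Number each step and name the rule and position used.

cons(p(p(e)), p(cons(e, b)))

1. cons(p(q(p(q(q(e))))), p(cons(q(e), b)))  →  cons(p(p(q(q(e)))), p(cons(q(e), b)))   [R2 at 1.1]
2. cons(p(p(q(q(e)))), p(cons(q(e), b)))  →  cons(p(p(q(e))), p(cons(q(e), b)))   [R2 at 1.1.1]
3. cons(p(p(q(e))), p(cons(q(e), b)))  →  cons(p(p(e)), p(cons(q(e), b)))   [R2 at 1.1.1]
4. cons(p(p(e)), p(cons(q(e), b)))  →  cons(p(p(e)), p(cons(e, b)))   [R2 at 2.1.1]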